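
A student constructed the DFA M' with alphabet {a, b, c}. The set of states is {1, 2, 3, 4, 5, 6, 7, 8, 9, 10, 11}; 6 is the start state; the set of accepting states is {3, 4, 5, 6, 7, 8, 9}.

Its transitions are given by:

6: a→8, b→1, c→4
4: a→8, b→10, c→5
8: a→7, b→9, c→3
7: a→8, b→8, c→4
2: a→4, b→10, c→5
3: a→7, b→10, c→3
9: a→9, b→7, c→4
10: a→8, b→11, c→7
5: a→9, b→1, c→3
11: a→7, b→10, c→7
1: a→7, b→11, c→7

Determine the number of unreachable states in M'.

1

BFS from 6 reaches {1, 3, 4, 5, 6, 7, 8, 9, 10, 11}; the 1 state(s) 2 are never visited.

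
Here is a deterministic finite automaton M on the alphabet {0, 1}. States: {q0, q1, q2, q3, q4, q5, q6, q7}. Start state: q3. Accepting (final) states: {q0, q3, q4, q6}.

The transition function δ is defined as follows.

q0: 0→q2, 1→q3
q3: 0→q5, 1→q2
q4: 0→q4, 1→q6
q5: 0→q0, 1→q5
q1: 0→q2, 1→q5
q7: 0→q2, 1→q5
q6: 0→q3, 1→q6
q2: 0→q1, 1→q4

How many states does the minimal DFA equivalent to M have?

Reachable states from the start: {q0,q1,q2,q3,q4,q5,q6}. Unreachable: {q7} — drop them.
Initial partition by acceptance: {q0,q3,q4,q6} | {q1,q2,q5}.
Split {q0,q3,q4,q6} by δ(·,0) → {q0,q3} and {q4,q6}.
Split {q0,q3} by δ(·,1) → {q0} and {q3}.
Refine {q1,q2,q5} on symbol 0: members go to different blocks, giving {q1,q2} and {q5}.
Refine {q1,q2} on symbol 1: members go to different blocks, giving {q1} and {q2}.
On input 0, block {q4,q6} splits into {q4} and {q6}.
The partition is now stable with 7 blocks: {q0} | {q1} | {q4} | {q3} | {q5} | {q2} | {q6}.

7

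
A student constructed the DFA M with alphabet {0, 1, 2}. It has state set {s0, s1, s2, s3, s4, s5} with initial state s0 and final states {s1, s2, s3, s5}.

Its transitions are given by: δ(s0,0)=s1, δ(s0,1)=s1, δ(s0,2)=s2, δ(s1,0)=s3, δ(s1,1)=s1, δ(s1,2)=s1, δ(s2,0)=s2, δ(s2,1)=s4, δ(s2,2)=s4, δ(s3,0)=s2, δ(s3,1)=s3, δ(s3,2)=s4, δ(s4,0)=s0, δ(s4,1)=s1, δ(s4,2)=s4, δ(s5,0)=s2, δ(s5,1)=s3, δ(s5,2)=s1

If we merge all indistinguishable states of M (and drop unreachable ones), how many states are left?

Reachable states from the start: {s0,s1,s2,s3,s4}. Unreachable: {s5} — drop them.
P0 = {s1,s2,s3} | {s0,s4}.
Split {s1,s2,s3} by δ(·,1) → {s1,s3} and {s2}.
Refine {s1,s3} on symbol 0: members go to different blocks, giving {s1} and {s3}.
Refine {s0,s4} on symbol 0: members go to different blocks, giving {s0} and {s4}.
Stable partition: {s1} | {s0} | {s2} | {s3} | {s4} — 5 equivalence classes.

5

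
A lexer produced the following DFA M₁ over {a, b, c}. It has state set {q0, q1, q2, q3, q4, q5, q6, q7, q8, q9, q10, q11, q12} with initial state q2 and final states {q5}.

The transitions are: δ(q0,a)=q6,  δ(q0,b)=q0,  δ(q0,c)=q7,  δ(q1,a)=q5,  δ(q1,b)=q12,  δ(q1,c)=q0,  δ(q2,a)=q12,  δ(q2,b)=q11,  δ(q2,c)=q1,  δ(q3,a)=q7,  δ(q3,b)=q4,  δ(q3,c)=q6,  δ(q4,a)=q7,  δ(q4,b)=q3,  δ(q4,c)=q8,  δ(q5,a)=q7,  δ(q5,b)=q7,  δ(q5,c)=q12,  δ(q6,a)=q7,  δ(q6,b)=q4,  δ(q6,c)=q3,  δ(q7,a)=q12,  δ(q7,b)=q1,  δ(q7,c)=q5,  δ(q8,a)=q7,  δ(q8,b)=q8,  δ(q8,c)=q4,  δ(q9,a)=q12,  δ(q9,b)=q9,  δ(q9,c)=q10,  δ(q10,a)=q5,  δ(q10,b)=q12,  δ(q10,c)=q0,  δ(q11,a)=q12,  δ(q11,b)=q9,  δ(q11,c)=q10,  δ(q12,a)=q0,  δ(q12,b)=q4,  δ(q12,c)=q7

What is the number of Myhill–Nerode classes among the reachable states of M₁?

7

Every state is reachable, so we keep all 13.
Start with accepting vs non-accepting: {q5} | {q0,q1,q2,q3,q4,q6,q7,q8,q9,q10,q11,q12}.
On input a, block {q0,q1,q2,q3,q4,q6,q7,q8,q9,q10,q11,q12} splits into {q0,q2,q3,q4,q6,q7,q8,q9,q11,q12} and {q1,q10}.
Refine {q0,q2,q3,q4,q6,q7,q8,q9,q11,q12} on symbol b: members go to different blocks, giving {q0,q2,q3,q4,q6,q8,q9,q11,q12} and {q7}.
Refine {q0,q2,q3,q4,q6,q8,q9,q11,q12} on symbol a: members go to different blocks, giving {q0,q2,q9,q11,q12} and {q3,q4,q6,q8}.
Split {q0,q2,q9,q11,q12} by δ(·,a) → {q2,q9,q11,q12} and {q0}.
On input a, block {q2,q9,q11,q12} splits into {q2,q9,q11} and {q12}.
Stable partition: {q5} | {q2,q9,q11} | {q1,q10} | {q7} | {q3,q4,q6,q8} | {q0} | {q12} — 7 equivalence classes.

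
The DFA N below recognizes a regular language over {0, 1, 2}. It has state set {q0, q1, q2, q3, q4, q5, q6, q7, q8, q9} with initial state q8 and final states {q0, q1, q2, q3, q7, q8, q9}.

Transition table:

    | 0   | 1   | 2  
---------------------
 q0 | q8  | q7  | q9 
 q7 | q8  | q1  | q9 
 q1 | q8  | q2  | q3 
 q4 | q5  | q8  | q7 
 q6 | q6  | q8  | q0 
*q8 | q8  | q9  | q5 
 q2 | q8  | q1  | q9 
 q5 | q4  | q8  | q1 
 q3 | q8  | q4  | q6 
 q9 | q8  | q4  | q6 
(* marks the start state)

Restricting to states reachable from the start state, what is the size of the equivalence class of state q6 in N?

Every state is reachable, so we keep all 10.
Initial partition by acceptance: {q0,q1,q2,q3,q7,q8,q9} | {q4,q5,q6}.
On input 1, block {q0,q1,q2,q3,q7,q8,q9} splits into {q0,q1,q2,q7,q8} and {q3,q9}.
On input 1, block {q0,q1,q2,q7,q8} splits into {q0,q1,q2,q7} and {q8}.
Stable partition: {q0,q1,q2,q7} | {q4,q5,q6} | {q3,q9} | {q8} — 4 equivalence classes.
State q6 belongs to the block {q4,q5,q6}, which has 3 states.

3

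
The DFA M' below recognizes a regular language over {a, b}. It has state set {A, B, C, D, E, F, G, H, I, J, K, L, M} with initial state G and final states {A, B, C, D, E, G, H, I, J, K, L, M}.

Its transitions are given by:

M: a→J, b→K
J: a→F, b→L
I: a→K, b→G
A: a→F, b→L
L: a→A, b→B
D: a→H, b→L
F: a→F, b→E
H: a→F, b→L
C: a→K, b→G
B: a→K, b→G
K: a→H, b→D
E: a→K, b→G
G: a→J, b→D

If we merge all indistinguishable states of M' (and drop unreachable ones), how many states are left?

First remove the unreachable states {C,I,M}; 10 states remain.
Initial partition by acceptance: {A,B,D,E,G,H,J,K,L} | {F}.
Split {A,B,D,E,G,H,J,K,L} by δ(·,a) → {B,D,E,G,K,L} and {A,H,J}.
Refine {B,D,E,G,K,L} on symbol a: members go to different blocks, giving {D,G,K,L} and {B,E}.
Refine {D,G,K,L} on symbol b: members go to different blocks, giving {D,G,K} and {L}.
Split {D,G,K} by δ(·,b) → {G,K} and {D}.
Stable partition: {G,K} | {F} | {A,H,J} | {B,E} | {L} | {D} — 6 equivalence classes.

6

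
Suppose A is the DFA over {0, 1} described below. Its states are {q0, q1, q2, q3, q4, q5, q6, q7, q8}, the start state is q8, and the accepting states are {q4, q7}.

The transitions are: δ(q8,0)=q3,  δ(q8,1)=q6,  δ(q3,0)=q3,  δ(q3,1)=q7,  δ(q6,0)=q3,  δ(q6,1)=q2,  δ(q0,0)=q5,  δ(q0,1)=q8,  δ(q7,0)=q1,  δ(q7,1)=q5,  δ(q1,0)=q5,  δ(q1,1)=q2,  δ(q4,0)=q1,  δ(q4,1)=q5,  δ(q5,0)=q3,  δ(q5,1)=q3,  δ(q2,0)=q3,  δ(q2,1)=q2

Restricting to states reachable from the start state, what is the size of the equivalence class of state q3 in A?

Reachable states from the start: {q1,q2,q3,q5,q6,q7,q8}. Unreachable: {q0,q4} — drop them.
Start with accepting vs non-accepting: {q7} | {q1,q2,q3,q5,q6,q8}.
Split {q1,q2,q3,q5,q6,q8} by δ(·,1) → {q1,q2,q5,q6,q8} and {q3}.
Refine {q1,q2,q5,q6,q8} on symbol 0: members go to different blocks, giving {q2,q5,q6,q8} and {q1}.
Refine {q2,q5,q6,q8} on symbol 1: members go to different blocks, giving {q2,q6,q8} and {q5}.
No further refinement is possible. Final partition (5 blocks): {q7} | {q2,q6,q8} | {q3} | {q1} | {q5}.
State q3 belongs to the block {q3}, which has 1 states.

1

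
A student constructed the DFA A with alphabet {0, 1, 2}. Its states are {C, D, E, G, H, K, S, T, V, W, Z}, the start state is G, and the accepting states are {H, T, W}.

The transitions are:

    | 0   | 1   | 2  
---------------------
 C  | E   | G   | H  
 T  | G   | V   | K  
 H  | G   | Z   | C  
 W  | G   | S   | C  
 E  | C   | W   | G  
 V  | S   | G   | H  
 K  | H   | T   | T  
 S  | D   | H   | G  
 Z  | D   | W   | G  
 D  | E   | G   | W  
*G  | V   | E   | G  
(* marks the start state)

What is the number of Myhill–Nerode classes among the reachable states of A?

Reachable states from the start: {C,D,E,G,H,S,V,W,Z}. Unreachable: {K,T} — drop them.
Initial partition by acceptance: {H,W} | {C,D,E,G,S,V,Z}.
Split {C,D,E,G,S,V,Z} by δ(·,1) → {C,D,G,V} and {E,S,Z}.
On input 0, block {C,D,G,V} splits into {C,D,V} and {G}.
No further refinement is possible. Final partition (4 blocks): {H,W} | {C,D,V} | {E,S,Z} | {G}.

4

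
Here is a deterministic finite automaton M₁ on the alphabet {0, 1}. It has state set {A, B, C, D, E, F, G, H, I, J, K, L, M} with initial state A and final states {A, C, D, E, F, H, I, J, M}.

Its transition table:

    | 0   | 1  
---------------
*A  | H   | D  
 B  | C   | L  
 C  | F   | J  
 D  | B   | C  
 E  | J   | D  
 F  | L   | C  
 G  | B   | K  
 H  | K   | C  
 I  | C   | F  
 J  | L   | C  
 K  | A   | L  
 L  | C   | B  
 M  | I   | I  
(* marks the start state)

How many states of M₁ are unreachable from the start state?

4

Starting at A and following transitions, the reachable set is {A, B, C, D, F, H, J, K, L}. That leaves E, G, I, M unreachable — 4 in total.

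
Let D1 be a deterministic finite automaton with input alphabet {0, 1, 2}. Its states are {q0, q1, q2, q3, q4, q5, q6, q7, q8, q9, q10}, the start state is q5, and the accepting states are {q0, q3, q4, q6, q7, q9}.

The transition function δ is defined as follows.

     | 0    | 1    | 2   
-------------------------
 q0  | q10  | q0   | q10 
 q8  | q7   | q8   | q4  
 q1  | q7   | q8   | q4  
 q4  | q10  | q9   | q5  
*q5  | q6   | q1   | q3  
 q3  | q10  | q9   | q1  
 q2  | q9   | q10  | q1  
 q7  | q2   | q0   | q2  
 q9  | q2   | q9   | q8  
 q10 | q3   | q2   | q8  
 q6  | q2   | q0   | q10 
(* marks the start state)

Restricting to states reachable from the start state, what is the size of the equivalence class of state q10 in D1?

P0 = {q0,q3,q4,q6,q7,q9} | {q1,q2,q5,q8,q10}.
Refine {q1,q2,q5,q8,q10} on symbol 2: members go to different blocks, giving {q1,q5,q8} and {q2,q10}.
Refine {q0,q3,q4,q6,q7,q9} on symbol 2: members go to different blocks, giving {q0,q6,q7} and {q3,q4,q9}.
The partition is now stable with 4 blocks: {q0,q6,q7} | {q1,q5,q8} | {q2,q10} | {q3,q4,q9}.
State q10 belongs to the block {q2,q10}, which has 2 states.

2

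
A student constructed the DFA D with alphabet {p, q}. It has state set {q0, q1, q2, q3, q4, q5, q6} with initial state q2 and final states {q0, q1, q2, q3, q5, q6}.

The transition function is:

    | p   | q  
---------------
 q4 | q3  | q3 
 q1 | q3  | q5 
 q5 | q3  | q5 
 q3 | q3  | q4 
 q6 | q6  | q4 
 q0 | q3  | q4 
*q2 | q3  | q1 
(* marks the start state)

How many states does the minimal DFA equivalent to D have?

3

Reachable states from the start: {q1,q2,q3,q4,q5}. Unreachable: {q0,q6} — drop them.
Start with accepting vs non-accepting: {q1,q2,q3,q5} | {q4}.
Split {q1,q2,q3,q5} by δ(·,q) → {q1,q2,q5} and {q3}.
No further refinement is possible. Final partition (3 blocks): {q1,q2,q5} | {q4} | {q3}.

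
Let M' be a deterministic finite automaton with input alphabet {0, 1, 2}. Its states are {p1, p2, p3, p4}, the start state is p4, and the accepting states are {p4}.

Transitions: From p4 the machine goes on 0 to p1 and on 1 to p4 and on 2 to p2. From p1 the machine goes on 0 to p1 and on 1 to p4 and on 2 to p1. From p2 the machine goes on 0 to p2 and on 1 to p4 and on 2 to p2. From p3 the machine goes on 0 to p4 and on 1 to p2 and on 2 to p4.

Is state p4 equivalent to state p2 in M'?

First remove the unreachable states {p3}; 3 states remain.
Initial partition by acceptance: {p4} | {p1,p2}.
No further refinement is possible. Final partition (2 blocks): {p4} | {p1,p2}.
p4 and p2 end up in different blocks, so they are distinguishable. For instance, the string 'ε' is accepted from only p4.

No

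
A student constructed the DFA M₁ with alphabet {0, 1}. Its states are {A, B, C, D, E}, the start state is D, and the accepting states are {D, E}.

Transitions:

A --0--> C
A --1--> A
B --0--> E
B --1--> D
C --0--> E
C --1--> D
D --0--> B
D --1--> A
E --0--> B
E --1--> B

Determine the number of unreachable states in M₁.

Every one of the 5 states is reachable from D.

0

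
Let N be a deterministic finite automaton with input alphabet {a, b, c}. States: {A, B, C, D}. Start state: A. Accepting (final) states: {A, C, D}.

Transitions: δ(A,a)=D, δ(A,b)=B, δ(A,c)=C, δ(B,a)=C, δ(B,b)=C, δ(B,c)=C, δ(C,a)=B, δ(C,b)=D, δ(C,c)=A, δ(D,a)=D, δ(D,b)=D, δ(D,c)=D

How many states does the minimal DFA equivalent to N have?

4

All states are reachable from the start state.
Start with accepting vs non-accepting: {A,C,D} | {B}.
Refine {A,C,D} on symbol a: members go to different blocks, giving {A,D} and {C}.
On input b, block {A,D} splits into {A} and {D}.
The partition is now stable with 4 blocks: {A} | {B} | {C} | {D}.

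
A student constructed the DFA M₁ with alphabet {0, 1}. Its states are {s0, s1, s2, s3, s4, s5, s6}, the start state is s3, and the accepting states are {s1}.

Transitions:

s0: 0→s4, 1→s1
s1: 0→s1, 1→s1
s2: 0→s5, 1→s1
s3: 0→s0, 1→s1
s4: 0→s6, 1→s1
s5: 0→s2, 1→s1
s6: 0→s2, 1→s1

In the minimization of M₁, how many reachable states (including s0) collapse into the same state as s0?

6

Initial partition by acceptance: {s1} | {s0,s2,s3,s4,s5,s6}.
Stable partition: {s1} | {s0,s2,s3,s4,s5,s6} — 2 equivalence classes.
State s0 belongs to the block {s0,s2,s3,s4,s5,s6}, which has 6 states.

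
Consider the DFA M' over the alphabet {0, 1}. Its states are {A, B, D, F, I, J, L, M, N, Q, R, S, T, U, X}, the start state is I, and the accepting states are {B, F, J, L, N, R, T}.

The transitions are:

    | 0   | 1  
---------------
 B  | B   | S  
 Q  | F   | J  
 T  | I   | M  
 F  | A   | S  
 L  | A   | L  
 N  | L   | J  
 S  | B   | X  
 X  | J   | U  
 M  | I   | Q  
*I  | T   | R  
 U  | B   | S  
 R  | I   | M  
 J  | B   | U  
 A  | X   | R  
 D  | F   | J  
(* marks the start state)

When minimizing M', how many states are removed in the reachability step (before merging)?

3

Starting at I and following transitions, the reachable set is {A, B, F, I, J, M, Q, R, S, T, U, X}. That leaves D, L, N unreachable — 3 in total.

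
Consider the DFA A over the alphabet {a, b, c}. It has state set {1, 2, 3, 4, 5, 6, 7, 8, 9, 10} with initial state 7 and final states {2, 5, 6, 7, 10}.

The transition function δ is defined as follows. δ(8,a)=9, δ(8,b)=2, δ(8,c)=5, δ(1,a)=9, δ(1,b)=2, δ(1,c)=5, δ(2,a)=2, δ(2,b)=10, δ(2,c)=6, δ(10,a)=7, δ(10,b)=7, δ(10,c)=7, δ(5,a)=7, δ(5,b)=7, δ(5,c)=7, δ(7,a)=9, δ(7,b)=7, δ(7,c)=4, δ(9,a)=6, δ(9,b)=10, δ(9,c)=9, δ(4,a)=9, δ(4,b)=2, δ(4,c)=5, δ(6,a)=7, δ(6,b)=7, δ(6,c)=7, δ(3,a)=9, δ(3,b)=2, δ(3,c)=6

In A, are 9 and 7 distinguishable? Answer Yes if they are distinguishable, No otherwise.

Yes

Reachable states from the start: {2,4,5,6,7,9,10}. Unreachable: {1,3,8} — drop them.
Start with accepting vs non-accepting: {2,5,6,7,10} | {4,9}.
Refine {2,5,6,7,10} on symbol a: members go to different blocks, giving {2,5,6,10} and {7}.
On input a, block {2,5,6,10} splits into {5,6,10} and {2}.
Refine {4,9} on symbol a: members go to different blocks, giving {4} and {9}.
No further refinement is possible. Final partition (5 blocks): {5,6,10} | {4} | {7} | {2} | {9}.
9 and 7 end up in different blocks, so they are distinguishable. For instance, the string 'ε' is accepted from only 7.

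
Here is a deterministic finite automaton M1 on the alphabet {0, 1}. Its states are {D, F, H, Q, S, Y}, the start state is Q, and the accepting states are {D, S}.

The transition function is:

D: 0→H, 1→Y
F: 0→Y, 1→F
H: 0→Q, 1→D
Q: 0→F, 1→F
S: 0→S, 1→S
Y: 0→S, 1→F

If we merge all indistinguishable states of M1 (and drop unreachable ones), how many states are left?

4

First remove the unreachable states {D,H}; 4 states remain.
Start with accepting vs non-accepting: {S} | {F,Q,Y}.
Refine {F,Q,Y} on symbol 0: members go to different blocks, giving {F,Q} and {Y}.
On input 0, block {F,Q} splits into {F} and {Q}.
The partition is now stable with 4 blocks: {S} | {F} | {Y} | {Q}.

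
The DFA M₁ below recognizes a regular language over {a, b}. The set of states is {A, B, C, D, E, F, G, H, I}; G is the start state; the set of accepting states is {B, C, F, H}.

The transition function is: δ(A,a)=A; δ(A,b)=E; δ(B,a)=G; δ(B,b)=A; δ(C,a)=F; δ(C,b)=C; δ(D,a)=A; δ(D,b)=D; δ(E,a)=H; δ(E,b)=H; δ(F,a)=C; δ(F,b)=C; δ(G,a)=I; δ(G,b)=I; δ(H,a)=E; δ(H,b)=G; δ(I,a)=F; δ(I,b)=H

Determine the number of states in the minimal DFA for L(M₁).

5

States {A,B,D} cannot be reached from the start state, so discard them.
Start with accepting vs non-accepting: {C,F,H} | {E,G,I}.
On input a, block {C,F,H} splits into {C,F} and {H}.
Split {E,G,I} by δ(·,a) → {E} and {G} and {I}.
No further refinement is possible. Final partition (5 blocks): {C,F} | {E} | {H} | {G} | {I}.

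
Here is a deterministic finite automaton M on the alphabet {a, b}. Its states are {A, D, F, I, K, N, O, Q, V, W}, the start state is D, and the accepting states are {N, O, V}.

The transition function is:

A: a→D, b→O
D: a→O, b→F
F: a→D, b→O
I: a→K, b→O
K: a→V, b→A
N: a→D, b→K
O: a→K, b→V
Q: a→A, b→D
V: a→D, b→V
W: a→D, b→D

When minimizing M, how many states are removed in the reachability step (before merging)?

No path from D leads to I, N, Q, W; the other 6 states are all reachable.

4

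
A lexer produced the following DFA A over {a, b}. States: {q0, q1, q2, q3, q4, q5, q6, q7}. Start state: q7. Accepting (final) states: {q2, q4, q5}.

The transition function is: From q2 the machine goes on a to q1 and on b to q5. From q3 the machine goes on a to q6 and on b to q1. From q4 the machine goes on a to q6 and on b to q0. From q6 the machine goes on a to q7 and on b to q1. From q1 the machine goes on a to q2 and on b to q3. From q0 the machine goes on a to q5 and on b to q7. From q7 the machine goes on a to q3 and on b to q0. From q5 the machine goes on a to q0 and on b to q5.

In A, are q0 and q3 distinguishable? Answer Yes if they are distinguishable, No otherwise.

Yes

Reachable states from the start: {q0,q1,q2,q3,q5,q6,q7}. Unreachable: {q4} — drop them.
Initial partition by acceptance: {q2,q5} | {q0,q1,q3,q6,q7}.
Split {q0,q1,q3,q6,q7} by δ(·,a) → {q3,q6,q7} and {q0,q1}.
Stable partition: {q2,q5} | {q3,q6,q7} | {q0,q1} — 3 equivalence classes.
q0 and q3 end up in different blocks, so they are distinguishable. For instance, the string 'a' is accepted from only q0.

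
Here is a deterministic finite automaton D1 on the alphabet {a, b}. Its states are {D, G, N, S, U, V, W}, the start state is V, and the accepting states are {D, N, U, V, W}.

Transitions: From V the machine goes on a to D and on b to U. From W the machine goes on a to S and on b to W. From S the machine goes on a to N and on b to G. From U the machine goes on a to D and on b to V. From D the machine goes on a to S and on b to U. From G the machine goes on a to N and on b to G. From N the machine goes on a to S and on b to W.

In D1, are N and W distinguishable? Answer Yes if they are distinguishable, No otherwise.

No

P0 = {D,N,U,V,W} | {G,S}.
Split {D,N,U,V,W} by δ(·,a) → {D,N,W} and {U,V}.
On input b, block {D,N,W} splits into {N,W} and {D}.
The partition is now stable with 4 blocks: {N,W} | {G,S} | {U,V} | {D}.
N and W lie in the same block of the stable partition, so they are equivalent — no string distinguishes them.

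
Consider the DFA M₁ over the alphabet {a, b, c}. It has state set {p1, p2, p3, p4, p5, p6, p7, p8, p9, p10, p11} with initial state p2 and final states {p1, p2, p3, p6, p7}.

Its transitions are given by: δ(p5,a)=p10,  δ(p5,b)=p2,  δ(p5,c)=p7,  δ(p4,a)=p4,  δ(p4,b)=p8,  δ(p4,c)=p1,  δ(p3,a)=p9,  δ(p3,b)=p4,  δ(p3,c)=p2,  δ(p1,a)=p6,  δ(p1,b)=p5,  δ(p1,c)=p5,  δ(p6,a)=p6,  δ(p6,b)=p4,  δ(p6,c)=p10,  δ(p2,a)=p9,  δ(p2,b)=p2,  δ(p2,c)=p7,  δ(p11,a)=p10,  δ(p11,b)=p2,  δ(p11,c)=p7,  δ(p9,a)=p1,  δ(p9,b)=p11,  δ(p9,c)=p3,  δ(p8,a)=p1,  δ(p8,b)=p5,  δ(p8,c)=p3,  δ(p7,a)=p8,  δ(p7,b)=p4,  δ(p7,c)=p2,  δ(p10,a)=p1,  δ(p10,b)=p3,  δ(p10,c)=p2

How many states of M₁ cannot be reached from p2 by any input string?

0

Every one of the 11 states is reachable from p2.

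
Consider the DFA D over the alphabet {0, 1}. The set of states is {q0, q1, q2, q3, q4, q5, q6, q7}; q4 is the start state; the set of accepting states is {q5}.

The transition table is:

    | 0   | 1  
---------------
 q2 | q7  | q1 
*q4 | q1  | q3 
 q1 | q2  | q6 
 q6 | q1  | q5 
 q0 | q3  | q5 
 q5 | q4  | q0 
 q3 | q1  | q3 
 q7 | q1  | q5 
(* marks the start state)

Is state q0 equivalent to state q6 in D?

Every state is reachable, so we keep all 8.
P0 = {q5} | {q0,q1,q2,q3,q4,q6,q7}.
On input 1, block {q0,q1,q2,q3,q4,q6,q7} splits into {q1,q2,q3,q4} and {q0,q6,q7}.
On input 0, block {q1,q2,q3,q4} splits into {q1,q3,q4} and {q2}.
On input 0, block {q1,q3,q4} splits into {q3,q4} and {q1}.
Refine {q0,q6,q7} on symbol 0: members go to different blocks, giving {q6,q7} and {q0}.
No further refinement is possible. Final partition (6 blocks): {q5} | {q3,q4} | {q6,q7} | {q2} | {q1} | {q0}.
q0 and q6 end up in different blocks, so they are distinguishable. For instance, the string '011' is accepted from only q6.

No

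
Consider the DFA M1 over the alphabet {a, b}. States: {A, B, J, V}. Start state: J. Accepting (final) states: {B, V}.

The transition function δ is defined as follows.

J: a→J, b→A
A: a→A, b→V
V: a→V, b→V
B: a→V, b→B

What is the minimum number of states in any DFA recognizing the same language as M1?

First remove the unreachable states {B}; 3 states remain.
Start with accepting vs non-accepting: {V} | {A,J}.
Split {A,J} by δ(·,b) → {J} and {A}.
Stable partition: {V} | {J} | {A} — 3 equivalence classes.

3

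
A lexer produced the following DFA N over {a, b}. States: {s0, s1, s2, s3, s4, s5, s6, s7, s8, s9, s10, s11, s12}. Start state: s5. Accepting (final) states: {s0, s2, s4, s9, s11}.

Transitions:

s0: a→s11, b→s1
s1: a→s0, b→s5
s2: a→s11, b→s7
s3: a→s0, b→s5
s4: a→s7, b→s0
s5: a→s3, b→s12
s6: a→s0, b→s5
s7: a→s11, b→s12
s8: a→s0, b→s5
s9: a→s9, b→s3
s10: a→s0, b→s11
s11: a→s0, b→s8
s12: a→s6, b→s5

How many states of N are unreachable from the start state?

BFS from s5 reaches {s0, s1, s3, s5, s6, s8, s11, s12}; the 5 state(s) s2, s4, s7, s9, s10 are never visited.

5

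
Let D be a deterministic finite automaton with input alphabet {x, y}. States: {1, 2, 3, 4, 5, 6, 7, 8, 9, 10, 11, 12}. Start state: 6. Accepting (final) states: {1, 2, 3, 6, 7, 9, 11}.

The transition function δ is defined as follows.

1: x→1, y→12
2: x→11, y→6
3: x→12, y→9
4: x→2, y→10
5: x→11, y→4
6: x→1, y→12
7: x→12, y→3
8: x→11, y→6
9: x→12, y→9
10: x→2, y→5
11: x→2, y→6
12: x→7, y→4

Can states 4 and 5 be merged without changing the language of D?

First remove the unreachable states {8}; 11 states remain.
Initial partition by acceptance: {1,2,3,6,7,9,11} | {4,5,10,12}.
Refine {1,2,3,6,7,9,11} on symbol x: members go to different blocks, giving {1,2,6,11} and {3,7,9}.
Refine {1,2,6,11} on symbol y: members go to different blocks, giving {1,6} and {2,11}.
Split {4,5,10,12} by δ(·,x) → {4,5,10} and {12}.
No further refinement is possible. Final partition (5 blocks): {1,6} | {4,5,10} | {3,7,9} | {2,11} | {12}.
4 and 5 lie in the same block of the stable partition, so they are equivalent — no string distinguishes them.

Yes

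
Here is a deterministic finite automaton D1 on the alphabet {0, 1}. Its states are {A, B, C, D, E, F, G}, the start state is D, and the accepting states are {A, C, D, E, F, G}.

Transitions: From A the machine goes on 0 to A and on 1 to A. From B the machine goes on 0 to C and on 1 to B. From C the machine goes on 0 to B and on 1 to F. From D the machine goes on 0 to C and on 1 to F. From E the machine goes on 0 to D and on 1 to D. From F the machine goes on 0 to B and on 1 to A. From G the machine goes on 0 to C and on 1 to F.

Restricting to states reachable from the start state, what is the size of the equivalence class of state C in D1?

1

First remove the unreachable states {E,G}; 5 states remain.
Start with accepting vs non-accepting: {A,C,D,F} | {B}.
Split {A,C,D,F} by δ(·,0) → {A,D} and {C,F}.
Split {A,D} by δ(·,0) → {A} and {D}.
Split {C,F} by δ(·,1) → {C} and {F}.
The partition is now stable with 5 blocks: {A} | {B} | {C} | {D} | {F}.
The equivalence class containing C is {C}, of size 1.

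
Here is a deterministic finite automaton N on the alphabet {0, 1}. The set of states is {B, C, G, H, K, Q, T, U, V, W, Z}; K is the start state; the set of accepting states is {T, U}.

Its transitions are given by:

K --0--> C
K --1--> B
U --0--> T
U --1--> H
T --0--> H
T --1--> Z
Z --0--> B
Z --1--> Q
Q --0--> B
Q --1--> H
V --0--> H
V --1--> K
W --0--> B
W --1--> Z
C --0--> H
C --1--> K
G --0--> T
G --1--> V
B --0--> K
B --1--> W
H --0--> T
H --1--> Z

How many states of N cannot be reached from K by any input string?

3

BFS from K reaches {B, C, H, K, Q, T, W, Z}; the 3 state(s) G, U, V are never visited.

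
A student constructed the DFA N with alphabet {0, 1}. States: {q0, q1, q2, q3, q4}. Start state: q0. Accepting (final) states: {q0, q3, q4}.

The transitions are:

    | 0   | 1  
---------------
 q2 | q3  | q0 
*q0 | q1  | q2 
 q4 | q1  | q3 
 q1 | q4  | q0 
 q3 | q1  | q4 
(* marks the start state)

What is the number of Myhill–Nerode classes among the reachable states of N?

3

P0 = {q0,q3,q4} | {q1,q2}.
On input 1, block {q0,q3,q4} splits into {q3,q4} and {q0}.
The partition is now stable with 3 blocks: {q3,q4} | {q1,q2} | {q0}.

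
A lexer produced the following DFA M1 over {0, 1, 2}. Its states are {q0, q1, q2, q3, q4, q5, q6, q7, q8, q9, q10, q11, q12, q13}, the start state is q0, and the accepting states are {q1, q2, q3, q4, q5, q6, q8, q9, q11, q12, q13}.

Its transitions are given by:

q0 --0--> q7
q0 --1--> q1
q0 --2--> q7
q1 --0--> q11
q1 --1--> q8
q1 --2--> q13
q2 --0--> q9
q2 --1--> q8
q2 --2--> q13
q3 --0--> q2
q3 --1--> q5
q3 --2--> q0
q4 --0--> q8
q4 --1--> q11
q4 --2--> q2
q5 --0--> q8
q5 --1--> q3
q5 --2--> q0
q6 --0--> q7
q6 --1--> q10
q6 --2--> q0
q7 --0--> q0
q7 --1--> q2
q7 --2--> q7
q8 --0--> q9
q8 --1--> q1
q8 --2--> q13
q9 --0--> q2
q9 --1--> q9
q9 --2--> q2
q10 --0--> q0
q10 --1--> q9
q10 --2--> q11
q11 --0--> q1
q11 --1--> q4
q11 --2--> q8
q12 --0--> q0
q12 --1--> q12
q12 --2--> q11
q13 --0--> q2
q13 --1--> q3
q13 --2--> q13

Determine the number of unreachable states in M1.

BFS from q0 reaches {q0, q1, q2, q3, q4, q5, q7, q8, q9, q11, q13}; the 3 state(s) q6, q10, q12 are never visited.

3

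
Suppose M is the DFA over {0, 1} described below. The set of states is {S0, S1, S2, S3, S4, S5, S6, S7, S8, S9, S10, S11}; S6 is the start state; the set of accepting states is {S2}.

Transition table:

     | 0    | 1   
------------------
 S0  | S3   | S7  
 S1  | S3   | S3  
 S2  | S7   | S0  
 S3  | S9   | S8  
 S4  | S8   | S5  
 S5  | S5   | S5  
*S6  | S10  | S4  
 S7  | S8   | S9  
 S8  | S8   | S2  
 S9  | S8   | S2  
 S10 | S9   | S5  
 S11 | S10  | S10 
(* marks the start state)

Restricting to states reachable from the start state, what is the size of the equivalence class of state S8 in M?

2

First remove the unreachable states {S1,S11}; 10 states remain.
Start with accepting vs non-accepting: {S2} | {S0,S3,S4,S5,S6,S7,S8,S9,S10}.
Split {S0,S3,S4,S5,S6,S7,S8,S9,S10} by δ(·,1) → {S0,S3,S4,S5,S6,S7,S10} and {S8,S9}.
On input 0, block {S0,S3,S4,S5,S6,S7,S10} splits into {S3,S4,S7,S10} and {S0,S5,S6}.
Refine {S3,S4,S7,S10} on symbol 1: members go to different blocks, giving {S3,S7} and {S4,S10}.
Split {S0,S5,S6} by δ(·,0) → {S0} and {S5} and {S6}.
The partition is now stable with 7 blocks: {S2} | {S3,S7} | {S8,S9} | {S0} | {S4,S10} | {S5} | {S6}.
The equivalence class containing S8 is {S8,S9}, of size 2.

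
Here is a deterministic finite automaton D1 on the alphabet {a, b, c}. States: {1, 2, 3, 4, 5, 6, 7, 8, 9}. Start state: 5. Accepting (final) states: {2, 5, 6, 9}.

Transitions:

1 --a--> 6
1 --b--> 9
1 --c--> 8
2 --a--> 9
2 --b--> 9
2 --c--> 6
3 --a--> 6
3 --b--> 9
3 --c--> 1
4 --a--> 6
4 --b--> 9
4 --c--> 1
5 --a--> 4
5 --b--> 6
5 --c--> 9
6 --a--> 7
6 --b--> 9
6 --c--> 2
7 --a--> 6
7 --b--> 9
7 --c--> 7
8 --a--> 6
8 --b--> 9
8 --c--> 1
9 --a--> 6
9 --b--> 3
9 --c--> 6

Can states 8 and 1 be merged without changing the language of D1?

Start with accepting vs non-accepting: {2,5,6,9} | {1,3,4,7,8}.
Split {2,5,6,9} by δ(·,a) → {2,9} and {5,6}.
Refine {2,9} on symbol a: members go to different blocks, giving {2} and {9}.
On input b, block {5,6} splits into {5} and {6}.
No further refinement is possible. Final partition (5 blocks): {2} | {1,3,4,7,8} | {5} | {9} | {6}.
8 and 1 lie in the same block of the stable partition, so they are equivalent — no string distinguishes them.

Yes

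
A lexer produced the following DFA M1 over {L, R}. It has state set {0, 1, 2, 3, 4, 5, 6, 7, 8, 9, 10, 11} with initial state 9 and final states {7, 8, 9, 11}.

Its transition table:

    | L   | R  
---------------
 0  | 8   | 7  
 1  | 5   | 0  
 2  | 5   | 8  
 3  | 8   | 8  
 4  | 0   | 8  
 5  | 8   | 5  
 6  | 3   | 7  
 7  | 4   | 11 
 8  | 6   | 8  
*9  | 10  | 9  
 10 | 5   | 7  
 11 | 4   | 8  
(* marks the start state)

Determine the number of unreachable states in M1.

2

Starting at 9 and following transitions, the reachable set is {0, 3, 4, 5, 6, 7, 8, 9, 10, 11}. That leaves 1, 2 unreachable — 2 in total.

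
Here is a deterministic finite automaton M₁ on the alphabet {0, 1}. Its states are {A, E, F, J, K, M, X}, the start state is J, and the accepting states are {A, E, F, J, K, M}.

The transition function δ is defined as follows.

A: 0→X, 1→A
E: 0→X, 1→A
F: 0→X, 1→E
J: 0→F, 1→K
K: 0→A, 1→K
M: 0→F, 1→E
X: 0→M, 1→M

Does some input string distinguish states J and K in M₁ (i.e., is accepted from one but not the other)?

No

All states are reachable from the start state.
P0 = {A,E,F,J,K,M} | {X}.
On input 0, block {A,E,F,J,K,M} splits into {A,E,F} and {J,K,M}.
Split {J,K,M} by δ(·,1) → {J,K} and {M}.
Stable partition: {A,E,F} | {X} | {J,K} | {M} — 4 equivalence classes.
J and K lie in the same block of the stable partition, so they are equivalent — no string distinguishes them.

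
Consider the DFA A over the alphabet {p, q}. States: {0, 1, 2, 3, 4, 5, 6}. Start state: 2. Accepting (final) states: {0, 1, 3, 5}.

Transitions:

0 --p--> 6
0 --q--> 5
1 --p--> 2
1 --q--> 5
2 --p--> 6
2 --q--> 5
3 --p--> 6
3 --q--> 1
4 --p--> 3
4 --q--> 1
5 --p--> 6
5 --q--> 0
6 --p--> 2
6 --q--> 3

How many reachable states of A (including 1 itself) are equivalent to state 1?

4

States {4} cannot be reached from the start state, so discard them.
Start with accepting vs non-accepting: {0,1,3,5} | {2,6}.
The partition is now stable with 2 blocks: {0,1,3,5} | {2,6}.
The equivalence class containing 1 is {0,1,3,5}, of size 4.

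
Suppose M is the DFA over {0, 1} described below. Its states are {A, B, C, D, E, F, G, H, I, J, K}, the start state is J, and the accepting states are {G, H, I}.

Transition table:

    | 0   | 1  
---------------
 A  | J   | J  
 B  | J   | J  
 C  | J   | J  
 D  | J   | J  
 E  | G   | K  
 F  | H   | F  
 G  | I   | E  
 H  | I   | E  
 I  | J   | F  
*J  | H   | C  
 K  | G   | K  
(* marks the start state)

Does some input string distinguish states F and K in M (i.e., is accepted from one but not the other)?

No

First remove the unreachable states {A,B,D}; 8 states remain.
Initial partition by acceptance: {G,H,I} | {C,E,F,J,K}.
On input 0, block {G,H,I} splits into {G,H} and {I}.
Split {C,E,F,J,K} by δ(·,0) → {E,F,J,K} and {C}.
Split {E,F,J,K} by δ(·,1) → {E,F,K} and {J}.
No further refinement is possible. Final partition (5 blocks): {G,H} | {E,F,K} | {I} | {C} | {J}.
F and K lie in the same block of the stable partition, so they are equivalent — no string distinguishes them.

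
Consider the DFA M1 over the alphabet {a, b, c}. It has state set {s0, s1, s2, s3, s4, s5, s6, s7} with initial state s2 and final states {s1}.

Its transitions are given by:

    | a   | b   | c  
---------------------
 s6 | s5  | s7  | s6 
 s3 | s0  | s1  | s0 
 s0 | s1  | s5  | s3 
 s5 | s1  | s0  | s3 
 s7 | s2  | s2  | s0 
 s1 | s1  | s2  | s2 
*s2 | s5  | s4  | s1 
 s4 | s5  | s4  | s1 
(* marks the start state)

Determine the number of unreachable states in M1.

2

BFS from s2 reaches {s0, s1, s2, s3, s4, s5}; the 2 state(s) s6, s7 are never visited.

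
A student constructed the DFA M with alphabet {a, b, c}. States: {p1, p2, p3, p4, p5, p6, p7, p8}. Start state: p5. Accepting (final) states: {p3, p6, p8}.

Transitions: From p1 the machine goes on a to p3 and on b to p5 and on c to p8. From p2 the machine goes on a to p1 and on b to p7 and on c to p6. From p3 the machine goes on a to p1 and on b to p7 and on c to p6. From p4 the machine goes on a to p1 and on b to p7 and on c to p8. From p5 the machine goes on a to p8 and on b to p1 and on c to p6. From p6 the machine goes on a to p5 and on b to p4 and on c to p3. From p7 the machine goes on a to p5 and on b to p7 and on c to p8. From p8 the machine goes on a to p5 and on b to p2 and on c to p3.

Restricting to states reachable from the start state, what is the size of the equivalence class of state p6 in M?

All states are reachable from the start state.
Initial partition by acceptance: {p3,p6,p8} | {p1,p2,p4,p5,p7}.
Split {p1,p2,p4,p5,p7} by δ(·,a) → {p2,p4,p7} and {p1,p5}.
Stable partition: {p3,p6,p8} | {p2,p4,p7} | {p1,p5} — 3 equivalence classes.
State p6 belongs to the block {p3,p6,p8}, which has 3 states.

3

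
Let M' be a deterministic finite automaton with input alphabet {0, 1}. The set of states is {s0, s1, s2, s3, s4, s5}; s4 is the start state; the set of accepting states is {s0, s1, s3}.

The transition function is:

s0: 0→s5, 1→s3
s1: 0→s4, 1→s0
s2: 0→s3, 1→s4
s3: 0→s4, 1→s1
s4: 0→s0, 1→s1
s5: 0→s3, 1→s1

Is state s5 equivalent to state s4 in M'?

Reachable states from the start: {s0,s1,s3,s4,s5}. Unreachable: {s2} — drop them.
P0 = {s0,s1,s3} | {s4,s5}.
No further refinement is possible. Final partition (2 blocks): {s0,s1,s3} | {s4,s5}.
s5 and s4 lie in the same block of the stable partition, so they are equivalent — no string distinguishes them.

Yes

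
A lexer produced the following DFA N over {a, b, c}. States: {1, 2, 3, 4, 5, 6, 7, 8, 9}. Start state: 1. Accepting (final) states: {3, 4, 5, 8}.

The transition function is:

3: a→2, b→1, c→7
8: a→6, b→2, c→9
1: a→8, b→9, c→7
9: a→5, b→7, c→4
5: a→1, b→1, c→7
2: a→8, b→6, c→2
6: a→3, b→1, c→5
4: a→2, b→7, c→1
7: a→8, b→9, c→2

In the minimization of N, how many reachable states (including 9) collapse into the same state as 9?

P0 = {3,4,5,8} | {1,2,6,7,9}.
On input c, block {1,2,6,7,9} splits into {1,2,7} and {6,9}.
Refine {3,4,5,8} on symbol a: members go to different blocks, giving {3,4,5} and {8}.
Stable partition: {3,4,5} | {1,2,7} | {6,9} | {8} — 4 equivalence classes.
State 9 belongs to the block {6,9}, which has 2 states.

2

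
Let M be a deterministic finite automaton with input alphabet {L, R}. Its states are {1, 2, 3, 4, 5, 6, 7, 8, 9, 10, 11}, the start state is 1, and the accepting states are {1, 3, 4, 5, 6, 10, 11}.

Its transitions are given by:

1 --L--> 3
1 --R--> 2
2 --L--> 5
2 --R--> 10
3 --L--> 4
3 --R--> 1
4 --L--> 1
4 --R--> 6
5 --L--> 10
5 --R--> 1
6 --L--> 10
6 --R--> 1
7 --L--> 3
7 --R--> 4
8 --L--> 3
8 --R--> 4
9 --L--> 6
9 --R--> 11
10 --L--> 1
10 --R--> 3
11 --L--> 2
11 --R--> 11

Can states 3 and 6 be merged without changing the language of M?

Reachable states from the start: {1,2,3,4,5,6,10}. Unreachable: {7,8,9,11} — drop them.
P0 = {1,3,4,5,6,10} | {2}.
Refine {1,3,4,5,6,10} on symbol R: members go to different blocks, giving {3,4,5,6,10} and {1}.
Split {3,4,5,6,10} by δ(·,L) → {3,5,6} and {4,10}.
Stable partition: {3,5,6} | {2} | {1} | {4,10} — 4 equivalence classes.
3 and 6 lie in the same block of the stable partition, so they are equivalent — no string distinguishes them.

Yes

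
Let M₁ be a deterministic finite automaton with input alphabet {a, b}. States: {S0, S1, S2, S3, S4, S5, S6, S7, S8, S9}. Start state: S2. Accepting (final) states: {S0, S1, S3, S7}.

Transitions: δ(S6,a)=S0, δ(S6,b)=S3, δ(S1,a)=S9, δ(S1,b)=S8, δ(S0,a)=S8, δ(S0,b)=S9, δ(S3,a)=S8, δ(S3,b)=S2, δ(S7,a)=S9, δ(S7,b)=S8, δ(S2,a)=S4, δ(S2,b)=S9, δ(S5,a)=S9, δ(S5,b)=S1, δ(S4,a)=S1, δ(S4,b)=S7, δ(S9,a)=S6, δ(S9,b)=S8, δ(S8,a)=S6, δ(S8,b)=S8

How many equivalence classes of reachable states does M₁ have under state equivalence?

3

States {S5} cannot be reached from the start state, so discard them.
Start with accepting vs non-accepting: {S0,S1,S3,S7} | {S2,S4,S6,S8,S9}.
Split {S2,S4,S6,S8,S9} by δ(·,a) → {S2,S8,S9} and {S4,S6}.
Stable partition: {S0,S1,S3,S7} | {S2,S8,S9} | {S4,S6} — 3 equivalence classes.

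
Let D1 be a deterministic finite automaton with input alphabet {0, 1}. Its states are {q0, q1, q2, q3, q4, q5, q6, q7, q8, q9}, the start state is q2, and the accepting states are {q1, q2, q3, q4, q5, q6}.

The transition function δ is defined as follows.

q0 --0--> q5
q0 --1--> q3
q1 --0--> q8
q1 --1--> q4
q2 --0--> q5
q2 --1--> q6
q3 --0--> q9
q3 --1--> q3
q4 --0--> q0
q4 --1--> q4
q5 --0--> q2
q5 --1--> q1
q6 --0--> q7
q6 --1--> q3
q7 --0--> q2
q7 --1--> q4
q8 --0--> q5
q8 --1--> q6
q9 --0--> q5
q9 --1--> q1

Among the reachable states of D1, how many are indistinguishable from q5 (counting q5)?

Start with accepting vs non-accepting: {q1,q2,q3,q4,q5,q6} | {q0,q7,q8,q9}.
Split {q1,q2,q3,q4,q5,q6} by δ(·,0) → {q1,q3,q4,q6} and {q2,q5}.
No further refinement is possible. Final partition (3 blocks): {q1,q3,q4,q6} | {q0,q7,q8,q9} | {q2,q5}.
State q5 belongs to the block {q2,q5}, which has 2 states.

2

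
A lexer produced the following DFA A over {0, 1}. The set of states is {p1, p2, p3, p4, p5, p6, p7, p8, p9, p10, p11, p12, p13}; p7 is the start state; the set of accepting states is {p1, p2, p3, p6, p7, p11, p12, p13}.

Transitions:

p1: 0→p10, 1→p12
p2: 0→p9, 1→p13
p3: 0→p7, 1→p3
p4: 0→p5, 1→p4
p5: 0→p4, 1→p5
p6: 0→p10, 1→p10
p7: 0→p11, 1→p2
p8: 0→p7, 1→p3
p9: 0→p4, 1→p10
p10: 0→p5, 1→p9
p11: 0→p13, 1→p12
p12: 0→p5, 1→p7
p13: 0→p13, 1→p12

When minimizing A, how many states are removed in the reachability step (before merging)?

4

No path from p7 leads to p1, p3, p6, p8; the other 9 states are all reachable.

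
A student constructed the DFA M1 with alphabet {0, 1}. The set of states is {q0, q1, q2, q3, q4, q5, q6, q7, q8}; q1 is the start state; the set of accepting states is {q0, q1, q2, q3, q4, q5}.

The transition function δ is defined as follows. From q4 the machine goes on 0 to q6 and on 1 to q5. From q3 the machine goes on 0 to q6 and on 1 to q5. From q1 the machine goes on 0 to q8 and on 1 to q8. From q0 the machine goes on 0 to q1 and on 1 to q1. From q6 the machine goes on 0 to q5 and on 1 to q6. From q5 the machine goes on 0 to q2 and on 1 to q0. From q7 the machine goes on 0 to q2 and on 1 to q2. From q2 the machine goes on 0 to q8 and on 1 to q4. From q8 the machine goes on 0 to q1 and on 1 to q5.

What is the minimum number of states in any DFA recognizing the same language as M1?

States {q3,q7} cannot be reached from the start state, so discard them.
Initial partition by acceptance: {q0,q1,q2,q4,q5} | {q6,q8}.
On input 0, block {q0,q1,q2,q4,q5} splits into {q1,q2,q4} and {q0,q5}.
Split {q1,q2,q4} by δ(·,1) → {q1} and {q2} and {q4}.
On input 0, block {q6,q8} splits into {q6} and {q8}.
Refine {q0,q5} on symbol 0: members go to different blocks, giving {q0} and {q5}.
No further refinement is possible. Final partition (7 blocks): {q1} | {q6} | {q0} | {q2} | {q4} | {q8} | {q5}.

7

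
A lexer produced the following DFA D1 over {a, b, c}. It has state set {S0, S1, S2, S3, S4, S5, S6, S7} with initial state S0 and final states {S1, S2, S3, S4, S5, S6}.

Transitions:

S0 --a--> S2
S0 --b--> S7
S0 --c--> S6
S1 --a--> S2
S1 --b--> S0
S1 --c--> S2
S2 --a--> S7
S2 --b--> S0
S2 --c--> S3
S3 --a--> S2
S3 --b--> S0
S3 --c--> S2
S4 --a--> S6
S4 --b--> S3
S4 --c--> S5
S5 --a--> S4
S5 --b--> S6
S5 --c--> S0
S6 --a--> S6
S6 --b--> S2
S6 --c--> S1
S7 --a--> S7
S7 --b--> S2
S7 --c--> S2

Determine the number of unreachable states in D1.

2

Starting at S0 and following transitions, the reachable set is {S0, S1, S2, S3, S6, S7}. That leaves S4, S5 unreachable — 2 in total.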